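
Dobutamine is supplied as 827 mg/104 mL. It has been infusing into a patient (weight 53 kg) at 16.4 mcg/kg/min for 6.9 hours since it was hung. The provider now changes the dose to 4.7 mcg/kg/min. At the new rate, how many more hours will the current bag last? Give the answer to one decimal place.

31.3 hours

Initial rate:
Dose = 16.4 mcg/kg/min × 53 kg = 869.2 mcg/min
869.2 mcg/min × 60 min/hr = 52152 mcg/hr
Concentration = 827 mg ÷ 104 mL = 7.951923 mg/mL = 7951.923 mcg/mL
Rate = 52152 mcg/hr ÷ 7951.923 mcg/mL = 6.558414 mL/hr
Volume infused so far = 6.558414 mL/hr × 6.9 hr = 45.25305 mL
Volume remaining = 104 − 45.25305 = 58.74695 mL
New rate:
Dose = 4.7 mcg/kg/min × 53 kg = 249.1 mcg/min
249.1 mcg/min × 60 min/hr = 14946 mcg/hr
Rate = 14946 mcg/hr ÷ 7951.923 mcg/mL = 1.879545 mL/hr
Time remaining = 58.74695 mL ÷ 1.879545 mL/hr = 31.25593 hr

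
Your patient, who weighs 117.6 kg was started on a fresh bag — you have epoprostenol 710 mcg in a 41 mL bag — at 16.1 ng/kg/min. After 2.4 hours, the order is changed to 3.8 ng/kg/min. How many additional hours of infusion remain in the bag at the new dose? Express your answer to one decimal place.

Initial rate:
Dose = 16.1 ng/kg/min × 117.6 kg = 1893.36 ng/min
1893.36 ng/min × 60 min/hr = 113601.6 ng/hr
Concentration = 710 mcg ÷ 41 mL = 17.31707 mcg/mL = 17317.07 ng/mL
Rate = 113601.6 ng/hr ÷ 17317.07 ng/mL = 6.560092 mL/hr
Volume infused so far = 6.560092 mL/hr × 2.4 hr = 15.74422 mL
Volume remaining = 41 − 15.74422 = 25.25578 mL
New rate:
Dose = 3.8 ng/kg/min × 117.6 kg = 446.88 ng/min
446.88 ng/min × 60 min/hr = 26812.8 ng/hr
Rate = 26812.8 ng/hr ÷ 17317.07 ng/mL = 1.548345 mL/hr
Time remaining = 25.25578 mL ÷ 1.548345 mL/hr = 16.31147 hr

16.3 hours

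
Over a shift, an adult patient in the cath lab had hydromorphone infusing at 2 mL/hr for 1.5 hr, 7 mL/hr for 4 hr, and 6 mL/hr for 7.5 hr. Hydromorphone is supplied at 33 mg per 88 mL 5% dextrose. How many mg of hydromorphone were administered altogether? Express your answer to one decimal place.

Concentration = 33 mg ÷ 88 mL = 0.375 mg/mL
Stage 1: 2 mL/hr × 1.5 hr = 3 mL → 3 mL × 0.375 mg/mL = 1.125 mg
Stage 2: 7 mL/hr × 4 hr = 28 mL → 28 mL × 0.375 mg/mL = 10.5 mg
Stage 3: 6 mL/hr × 7.5 hr = 45 mL → 45 mL × 0.375 mg/mL = 16.875 mg
Total = 1.125 + 10.5 + 16.875 = 28.5 mg

28.5 mg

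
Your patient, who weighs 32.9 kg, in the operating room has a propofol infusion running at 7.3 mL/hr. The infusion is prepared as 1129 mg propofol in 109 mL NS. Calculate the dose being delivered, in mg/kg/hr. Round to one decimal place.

Concentration = 1129 mg ÷ 109 mL = 10.3578 mg/mL
Drug rate = 7.3 mL/hr × 10.3578 mg/mL = 75.61193 mg/hr
75.61193 mg/hr ÷ 32.9 kg = 2.298235 mg/kg/hr

2.3 mg/kg/hr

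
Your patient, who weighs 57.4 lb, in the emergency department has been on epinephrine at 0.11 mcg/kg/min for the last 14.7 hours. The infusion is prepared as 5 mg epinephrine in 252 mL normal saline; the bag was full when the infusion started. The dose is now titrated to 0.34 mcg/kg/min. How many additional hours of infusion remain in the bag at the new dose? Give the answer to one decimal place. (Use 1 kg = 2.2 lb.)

4.6 hours

Initial rate:
Weight = 57.4 lb ÷ 2.2 lb/kg = 26.09091 kg
Dose = 0.11 mcg/kg/min × 26.09091 kg = 2.87 mcg/min
2.87 mcg/min × 60 min/hr = 172.2 mcg/hr
Concentration = 5 mg ÷ 252 mL = 0.01984127 mg/mL = 19.84127 mcg/mL
Rate = 172.2 mcg/hr ÷ 19.84127 mcg/mL = 8.67888 mL/hr
Volume infused so far = 8.67888 mL/hr × 14.7 hr = 127.5795 mL
Volume remaining = 252 − 127.5795 = 124.4205 mL
New rate:
Dose = 0.34 mcg/kg/min × 26.09091 kg = 8.870909 mcg/min
8.870909 mcg/min × 60 min/hr = 532.2545 mcg/hr
Rate = 532.2545 mcg/hr ÷ 19.84127 mcg/mL = 26.82563 mL/hr
Time remaining = 124.4205 mL ÷ 26.82563 mL/hr = 4.638119 hr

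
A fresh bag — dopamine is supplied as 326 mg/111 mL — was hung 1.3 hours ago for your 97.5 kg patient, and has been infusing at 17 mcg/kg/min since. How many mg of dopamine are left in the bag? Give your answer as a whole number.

Dose = 17 mcg/kg/min × 97.5 kg = 1657.5 mcg/min
1657.5 mcg/min × 60 min/hr = 99450 mcg/hr
Concentration = 326 mg ÷ 111 mL = 2.936937 mg/mL = 2936.937 mcg/mL
Rate = 99450 mcg/hr ÷ 2936.937 mcg/mL = 33.86181 mL/hr
Volume infused = 33.86181 mL/hr × 1.3 hr = 44.02035 mL
Volume remaining = 111 − 44.02035 = 66.97965 mL
Drug remaining = 66.97965 mL × 2936.937 mcg/mL = 196715 mcg = 196.715 mg

197 mg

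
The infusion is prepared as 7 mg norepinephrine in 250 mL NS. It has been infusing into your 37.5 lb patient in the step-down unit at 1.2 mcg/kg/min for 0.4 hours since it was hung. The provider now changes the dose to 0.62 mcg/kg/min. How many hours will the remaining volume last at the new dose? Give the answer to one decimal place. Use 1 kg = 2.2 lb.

Initial rate:
Weight = 37.5 lb ÷ 2.2 lb/kg = 17.04545 kg
Dose = 1.2 mcg/kg/min × 17.04545 kg = 20.45455 mcg/min
20.45455 mcg/min × 60 min/hr = 1227.273 mcg/hr
Concentration = 7 mg ÷ 250 mL = 0.028 mg/mL = 28 mcg/mL
Rate = 1227.273 mcg/hr ÷ 28 mcg/mL = 43.83117 mL/hr
Volume infused so far = 43.83117 mL/hr × 0.4 hr = 17.53247 mL
Volume remaining = 250 − 17.53247 = 232.4675 mL
New rate:
Dose = 0.62 mcg/kg/min × 17.04545 kg = 10.56818 mcg/min
10.56818 mcg/min × 60 min/hr = 634.0909 mcg/hr
Rate = 634.0909 mcg/hr ÷ 28 mcg/mL = 22.6461 mL/hr
Time remaining = 232.4675 mL ÷ 22.6461 mL/hr = 10.26523 hr

10.3 hours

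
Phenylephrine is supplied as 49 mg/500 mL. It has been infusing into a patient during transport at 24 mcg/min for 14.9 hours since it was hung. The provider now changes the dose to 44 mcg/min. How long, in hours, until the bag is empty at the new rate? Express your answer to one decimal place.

Initial rate:
24 mcg/min × 60 min/hr = 1440 mcg/hr
Concentration = 49 mg ÷ 500 mL = 0.098 mg/mL = 98 mcg/mL
Rate = 1440 mcg/hr ÷ 98 mcg/mL = 14.69388 mL/hr
Volume infused so far = 14.69388 mL/hr × 14.9 hr = 218.9388 mL
Volume remaining = 500 − 218.9388 = 281.0612 mL
New rate:
44 mcg/min × 60 min/hr = 2640 mcg/hr
Rate = 2640 mcg/hr ÷ 98 mcg/mL = 26.93878 mL/hr
Time remaining = 281.0612 mL ÷ 26.93878 mL/hr = 10.43333 hr

10.4 hours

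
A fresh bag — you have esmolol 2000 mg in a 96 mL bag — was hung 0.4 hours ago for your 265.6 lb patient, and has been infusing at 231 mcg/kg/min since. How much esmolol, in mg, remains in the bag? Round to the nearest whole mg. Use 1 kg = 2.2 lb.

1331 mg

Weight = 265.6 lb ÷ 2.2 lb/kg = 120.7273 kg
Dose = 231 mcg/kg/min × 120.7273 kg = 27888 mcg/min
27888 mcg/min × 60 min/hr = 1673280 mcg/hr
Concentration = 2000 mg ÷ 96 mL = 20.83333 mg/mL = 20833.33 mcg/mL
Rate = 1673280 mcg/hr ÷ 20833.33 mcg/mL = 80.31744 mL/hr
Volume infused = 80.31744 mL/hr × 0.4 hr = 32.12698 mL
Volume remaining = 96 − 32.12698 = 63.87302 mL
Drug remaining = 63.87302 mL × 20833.33 mcg/mL = 1330688 mcg = 1330.688 mg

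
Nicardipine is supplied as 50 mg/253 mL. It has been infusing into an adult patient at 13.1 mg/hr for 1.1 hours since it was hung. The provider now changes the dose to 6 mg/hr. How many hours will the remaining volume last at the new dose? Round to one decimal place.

5.9 hours

Initial rate:
Concentration = 50 mg ÷ 253 mL = 0.1976285 mg/mL
Rate = 13.1 mg/hr ÷ 0.1976285 mg/mL = 66.286 mL/hr
Volume infused so far = 66.286 mL/hr × 1.1 hr = 72.9146 mL
Volume remaining = 253 − 72.9146 = 180.0854 mL
New rate:
Rate = 6 mg/hr ÷ 0.1976285 mg/mL = 30.36 mL/hr
Time remaining = 180.0854 mL ÷ 30.36 mL/hr = 5.931667 hr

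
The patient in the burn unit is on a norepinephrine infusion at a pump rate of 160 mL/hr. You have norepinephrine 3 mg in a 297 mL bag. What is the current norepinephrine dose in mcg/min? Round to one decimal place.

Concentration = 3 mg ÷ 297 mL = 0.01010101 mg/mL = 10.10101 mcg/mL
Drug rate = 160 mL/hr × 10.10101 mcg/mL = 1616.162 mcg/hr
1616.162 mcg/hr ÷ 60 min/hr = 26.93603 mcg/min

26.9 mcg/min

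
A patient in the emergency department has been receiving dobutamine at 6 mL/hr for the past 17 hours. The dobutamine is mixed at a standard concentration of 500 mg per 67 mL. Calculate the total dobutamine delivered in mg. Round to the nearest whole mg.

Concentration = 500 mg ÷ 67 mL = 7.462687 mg/mL = 7462.687 mcg/mL
Drug rate = 6 mL/hr × 7462.687 mcg/mL = 44776.12 mcg/hr
Total = 44776.12 mcg/hr × 17 hr = 761194 mcg = 761.194 mg

761 mg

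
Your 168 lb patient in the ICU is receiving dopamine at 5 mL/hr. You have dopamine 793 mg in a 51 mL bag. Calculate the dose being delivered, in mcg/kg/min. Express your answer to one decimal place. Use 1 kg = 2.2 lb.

17.0 mcg/kg/min

Weight = 168 lb ÷ 2.2 lb/kg = 76.36364 kg
Concentration = 793 mg ÷ 51 mL = 15.54902 mg/mL = 15549.02 mcg/mL
Drug rate = 5 mL/hr × 15549.02 mcg/mL = 77745.1 mcg/hr
77745.1 mcg/hr ÷ 60 min/hr = 1295.752 mcg/min
1295.752 mcg/min ÷ 76.36364 kg = 16.96818 mcg/kg/min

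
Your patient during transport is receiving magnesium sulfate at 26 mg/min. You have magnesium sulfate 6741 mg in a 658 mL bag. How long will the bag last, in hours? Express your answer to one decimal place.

26 mg/min × 60 min/hr = 1560 mg/hr
Concentration = 6741 mg ÷ 658 mL = 10.24468 mg/mL
Rate = 1560 mg/hr ÷ 10.24468 mg/mL = 152.2741 mL/hr
Duration = 658 mL ÷ 152.2741 mL/hr = 4.321154 hr

4.3 hours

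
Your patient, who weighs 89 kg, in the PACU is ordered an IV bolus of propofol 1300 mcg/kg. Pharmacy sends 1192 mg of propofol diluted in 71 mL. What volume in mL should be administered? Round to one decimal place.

Dose = 1300 mcg/kg × 89 kg = 115700 mcg
Concentration = 1192 mg ÷ 71 mL = 16.78873 mg/mL = 16788.73 mcg/mL
Volume = 115700 mcg ÷ 16788.73 mcg/mL = 6.891527 mL

6.9 mL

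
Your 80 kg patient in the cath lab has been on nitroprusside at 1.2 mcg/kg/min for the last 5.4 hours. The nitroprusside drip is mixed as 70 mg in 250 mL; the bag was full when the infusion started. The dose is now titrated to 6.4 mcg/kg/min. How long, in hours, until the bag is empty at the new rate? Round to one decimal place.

Initial rate:
Dose = 1.2 mcg/kg/min × 80 kg = 96 mcg/min
96 mcg/min × 60 min/hr = 5760 mcg/hr
Concentration = 70 mg ÷ 250 mL = 0.28 mg/mL = 280 mcg/mL
Rate = 5760 mcg/hr ÷ 280 mcg/mL = 20.57143 mL/hr
Volume infused so far = 20.57143 mL/hr × 5.4 hr = 111.0857 mL
Volume remaining = 250 − 111.0857 = 138.9143 mL
New rate:
Dose = 6.4 mcg/kg/min × 80 kg = 512 mcg/min
512 mcg/min × 60 min/hr = 30720 mcg/hr
Rate = 30720 mcg/hr ÷ 280 mcg/mL = 109.7143 mL/hr
Time remaining = 138.9143 mL ÷ 109.7143 mL/hr = 1.266146 hr

1.3 hours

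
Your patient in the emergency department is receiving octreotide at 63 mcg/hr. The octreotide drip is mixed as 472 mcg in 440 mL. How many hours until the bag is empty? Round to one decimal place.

Concentration = 472 mcg ÷ 440 mL = 1.072727 mcg/mL
Rate = 63 mcg/hr ÷ 1.072727 mcg/mL = 58.72881 mL/hr
Duration = 440 mL ÷ 58.72881 mL/hr = 7.492063 hr

7.5 hours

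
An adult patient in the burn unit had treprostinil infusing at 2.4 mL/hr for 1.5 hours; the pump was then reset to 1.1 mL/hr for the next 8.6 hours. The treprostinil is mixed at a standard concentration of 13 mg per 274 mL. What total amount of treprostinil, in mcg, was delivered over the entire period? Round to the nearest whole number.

620 mcg

Concentration = 13 mg ÷ 274 mL = 0.04744526 mg/mL
Stage 1: 2.4 mL/hr × 1.5 hr = 3.6 mL → 3.6 mL × 0.04744526 mg/mL = 0.1708029 mg
Stage 2: 1.1 mL/hr × 8.6 hr = 9.46 mL → 9.46 mL × 0.04744526 mg/mL = 0.4488321 mg
Total = 0.1708029 + 0.4488321 = 0.619635 mg = 619.635 mcg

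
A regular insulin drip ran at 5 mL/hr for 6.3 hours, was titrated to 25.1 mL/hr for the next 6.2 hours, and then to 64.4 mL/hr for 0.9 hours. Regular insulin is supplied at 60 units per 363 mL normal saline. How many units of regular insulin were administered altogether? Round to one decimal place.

40.5 units

Concentration = 60 units ÷ 363 mL = 0.1652893 units/mL
Stage 1: 5 mL/hr × 6.3 hr = 31.5 mL → 31.5 mL × 0.1652893 units/mL = 5.206612 units
Stage 2: 25.1 mL/hr × 6.2 hr = 155.62 mL → 155.62 mL × 0.1652893 units/mL = 25.72231 units
Stage 3: 64.4 mL/hr × 0.9 hr = 57.96 mL → 57.96 mL × 0.1652893 units/mL = 9.580165 units
Total = 5.206612 + 25.72231 + 9.580165 = 40.50909 units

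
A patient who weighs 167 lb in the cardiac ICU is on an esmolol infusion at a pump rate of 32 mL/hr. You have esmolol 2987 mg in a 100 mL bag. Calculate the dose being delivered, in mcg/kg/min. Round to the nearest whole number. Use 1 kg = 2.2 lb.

210 mcg/kg/min

Weight = 167 lb ÷ 2.2 lb/kg = 75.90909 kg
Concentration = 2987 mg ÷ 100 mL = 29.87 mg/mL = 29870 mcg/mL
Drug rate = 32 mL/hr × 29870 mcg/mL = 955840 mcg/hr
955840 mcg/hr ÷ 60 min/hr = 15930.67 mcg/min
15930.67 mcg/min ÷ 75.90909 kg = 209.8651 mcg/kg/min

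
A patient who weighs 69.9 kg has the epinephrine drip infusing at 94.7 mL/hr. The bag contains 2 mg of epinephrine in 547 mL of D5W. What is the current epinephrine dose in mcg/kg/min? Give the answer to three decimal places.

0.083 mcg/kg/min

Concentration = 2 mg ÷ 547 mL = 0.003656307 mg/mL = 3.656307 mcg/mL
Drug rate = 94.7 mL/hr × 3.656307 mcg/mL = 346.2523 mcg/hr
346.2523 mcg/hr ÷ 60 min/hr = 5.770871 mcg/min
5.770871 mcg/min ÷ 69.9 kg = 0.08255896 mcg/kg/min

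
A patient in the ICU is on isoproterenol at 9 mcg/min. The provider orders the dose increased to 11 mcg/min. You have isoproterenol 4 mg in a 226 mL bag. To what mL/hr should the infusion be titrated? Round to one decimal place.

11 mcg/min × 60 min/hr = 660 mcg/hr
Concentration = 4 mg ÷ 226 mL = 0.01769912 mg/mL = 17.69912 mcg/mL
Rate = 660 mcg/hr ÷ 17.69912 mcg/mL = 37.29 mL/hr

37.3 mL/hr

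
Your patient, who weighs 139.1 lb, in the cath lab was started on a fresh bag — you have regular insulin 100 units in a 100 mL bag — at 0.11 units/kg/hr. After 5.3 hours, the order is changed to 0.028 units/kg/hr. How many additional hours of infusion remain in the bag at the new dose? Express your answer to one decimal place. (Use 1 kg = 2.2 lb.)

Initial rate:
Weight = 139.1 lb ÷ 2.2 lb/kg = 63.22727 kg
Dose = 0.11 units/kg/hr × 63.22727 kg = 6.955 units/hr
Concentration = 100 units ÷ 100 mL = 1 units/mL
Rate = 6.955 units/hr ÷ 1 units/mL = 6.955 mL/hr
Volume infused so far = 6.955 mL/hr × 5.3 hr = 36.8615 mL
Volume remaining = 100 − 36.8615 = 63.1385 mL
New rate:
Dose = 0.028 units/kg/hr × 63.22727 kg = 1.770364 units/hr
Rate = 1.770364 units/hr ÷ 1 units/mL = 1.770364 mL/hr
Time remaining = 63.1385 mL ÷ 1.770364 mL/hr = 35.66414 hr

35.7 hours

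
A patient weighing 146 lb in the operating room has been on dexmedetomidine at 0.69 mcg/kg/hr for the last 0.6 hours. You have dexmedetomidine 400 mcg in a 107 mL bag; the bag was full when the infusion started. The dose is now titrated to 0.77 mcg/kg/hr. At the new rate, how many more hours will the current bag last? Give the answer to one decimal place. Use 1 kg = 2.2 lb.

7.3 hours

Initial rate:
Weight = 146 lb ÷ 2.2 lb/kg = 66.36364 kg
Dose = 0.69 mcg/kg/hr × 66.36364 kg = 45.79091 mcg/hr
Concentration = 400 mcg ÷ 107 mL = 3.738318 mcg/mL
Rate = 45.79091 mcg/hr ÷ 3.738318 mcg/mL = 12.24907 mL/hr
Volume infused so far = 12.24907 mL/hr × 0.6 hr = 7.349441 mL
Volume remaining = 107 − 7.349441 = 99.65056 mL
New rate:
Dose = 0.77 mcg/kg/hr × 66.36364 kg = 51.1 mcg/hr
Rate = 51.1 mcg/hr ÷ 3.738318 mcg/mL = 13.66925 mL/hr
Time remaining = 99.65056 mL ÷ 13.66925 mL/hr = 7.290126 hr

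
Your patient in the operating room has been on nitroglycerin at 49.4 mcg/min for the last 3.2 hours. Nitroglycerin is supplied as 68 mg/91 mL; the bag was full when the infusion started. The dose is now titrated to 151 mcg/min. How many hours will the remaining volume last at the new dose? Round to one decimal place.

6.5 hours

Initial rate:
49.4 mcg/min × 60 min/hr = 2964 mcg/hr
Concentration = 68 mg ÷ 91 mL = 0.7472527 mg/mL = 747.2527 mcg/mL
Rate = 2964 mcg/hr ÷ 747.2527 mcg/mL = 3.966529 mL/hr
Volume infused so far = 3.966529 mL/hr × 3.2 hr = 12.69289 mL
Volume remaining = 91 − 12.69289 = 78.30711 mL
New rate:
151 mcg/min × 60 min/hr = 9060 mcg/hr
Rate = 9060 mcg/hr ÷ 747.2527 mcg/mL = 12.12441 mL/hr
Time remaining = 78.30711 mL ÷ 12.12441 mL/hr = 6.458631 hr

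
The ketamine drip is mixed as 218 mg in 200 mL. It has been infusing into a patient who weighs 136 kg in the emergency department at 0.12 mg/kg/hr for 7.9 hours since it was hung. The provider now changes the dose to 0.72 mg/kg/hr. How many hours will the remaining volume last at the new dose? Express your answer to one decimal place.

Initial rate:
Dose = 0.12 mg/kg/hr × 136 kg = 16.32 mg/hr
Concentration = 218 mg ÷ 200 mL = 1.09 mg/mL
Rate = 16.32 mg/hr ÷ 1.09 mg/mL = 14.97248 mL/hr
Volume infused so far = 14.97248 mL/hr × 7.9 hr = 118.2826 mL
Volume remaining = 200 − 118.2826 = 81.71743 mL
New rate:
Dose = 0.72 mg/kg/hr × 136 kg = 97.92 mg/hr
Rate = 97.92 mg/hr ÷ 1.09 mg/mL = 89.83486 mL/hr
Time remaining = 81.71743 mL ÷ 89.83486 mL/hr = 0.9096405 hr

0.9 hours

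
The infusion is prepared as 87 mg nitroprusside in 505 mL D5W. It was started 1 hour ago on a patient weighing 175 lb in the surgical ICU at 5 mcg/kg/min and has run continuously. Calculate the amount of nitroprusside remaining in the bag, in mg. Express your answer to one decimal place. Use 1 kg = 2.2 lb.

Weight = 175 lb ÷ 2.2 lb/kg = 79.54545 kg
Dose = 5 mcg/kg/min × 79.54545 kg = 397.7273 mcg/min
397.7273 mcg/min × 60 min/hr = 23863.64 mcg/hr
Concentration = 87 mg ÷ 505 mL = 0.1722772 mg/mL = 172.2772 mcg/mL
Rate = 23863.64 mcg/hr ÷ 172.2772 mcg/mL = 138.5188 mL/hr
Volume infused = 138.5188 mL/hr × 1 hr = 138.5188 mL
Volume remaining = 505 − 138.5188 = 366.4812 mL
Drug remaining = 366.4812 mL × 172.2772 mcg/mL = 63136.36 mcg = 63.13636 mg

63.1 mg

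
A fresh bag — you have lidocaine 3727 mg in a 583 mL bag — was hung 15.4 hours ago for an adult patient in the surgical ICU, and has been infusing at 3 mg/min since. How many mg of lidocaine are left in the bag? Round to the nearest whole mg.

955 mg

3 mg/min × 60 min/hr = 180 mg/hr
Concentration = 3727 mg ÷ 583 mL = 6.392796 mg/mL
Rate = 180 mg/hr ÷ 6.392796 mg/mL = 28.15669 mL/hr
Volume infused = 28.15669 mL/hr × 15.4 hr = 433.6131 mL
Volume remaining = 583 − 433.6131 = 149.3869 mL
Drug remaining = 149.3869 mL × 6.392796 mg/mL = 955 mg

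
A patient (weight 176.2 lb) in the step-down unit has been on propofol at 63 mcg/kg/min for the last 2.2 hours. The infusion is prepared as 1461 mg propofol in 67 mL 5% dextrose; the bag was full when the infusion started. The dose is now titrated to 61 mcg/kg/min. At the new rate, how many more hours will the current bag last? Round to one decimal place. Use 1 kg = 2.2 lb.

2.7 hours

Initial rate:
Weight = 176.2 lb ÷ 2.2 lb/kg = 80.09091 kg
Dose = 63 mcg/kg/min × 80.09091 kg = 5045.727 mcg/min
5045.727 mcg/min × 60 min/hr = 302743.6 mcg/hr
Concentration = 1461 mg ÷ 67 mL = 21.80597 mg/mL = 21805.97 mcg/mL
Rate = 302743.6 mcg/hr ÷ 21805.97 mcg/mL = 13.88352 mL/hr
Volume infused so far = 13.88352 mL/hr × 2.2 hr = 30.54375 mL
Volume remaining = 67 − 30.54375 = 36.45625 mL
New rate:
Dose = 61 mcg/kg/min × 80.09091 kg = 4885.545 mcg/min
4885.545 mcg/min × 60 min/hr = 293132.7 mcg/hr
Rate = 293132.7 mcg/hr ÷ 21805.97 mcg/mL = 13.44277 mL/hr
Time remaining = 36.45625 mL ÷ 13.44277 mL/hr = 2.711959 hr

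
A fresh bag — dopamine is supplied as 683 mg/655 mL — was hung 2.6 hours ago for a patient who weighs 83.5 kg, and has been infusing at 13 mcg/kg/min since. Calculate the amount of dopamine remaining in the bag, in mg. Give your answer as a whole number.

Dose = 13 mcg/kg/min × 83.5 kg = 1085.5 mcg/min
1085.5 mcg/min × 60 min/hr = 65130 mcg/hr
Concentration = 683 mg ÷ 655 mL = 1.042748 mg/mL = 1042.748 mcg/mL
Rate = 65130 mcg/hr ÷ 1042.748 mcg/mL = 62.45996 mL/hr
Volume infused = 62.45996 mL/hr × 2.6 hr = 162.3959 mL
Volume remaining = 655 − 162.3959 = 492.6041 mL
Drug remaining = 492.6041 mL × 1042.748 mcg/mL = 513662 mcg = 513.662 mg

514 mg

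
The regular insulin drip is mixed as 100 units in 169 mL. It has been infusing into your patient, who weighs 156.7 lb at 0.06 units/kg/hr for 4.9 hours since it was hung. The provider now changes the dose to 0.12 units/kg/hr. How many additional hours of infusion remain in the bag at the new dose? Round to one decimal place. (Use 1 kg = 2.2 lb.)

9.2 hours

Initial rate:
Weight = 156.7 lb ÷ 2.2 lb/kg = 71.22727 kg
Dose = 0.06 units/kg/hr × 71.22727 kg = 4.273636 units/hr
Concentration = 100 units ÷ 169 mL = 0.591716 units/mL
Rate = 4.273636 units/hr ÷ 0.591716 units/mL = 7.222445 mL/hr
Volume infused so far = 7.222445 mL/hr × 4.9 hr = 35.38998 mL
Volume remaining = 169 − 35.38998 = 133.61 mL
New rate:
Dose = 0.12 units/kg/hr × 71.22727 kg = 8.547273 units/hr
Rate = 8.547273 units/hr ÷ 0.591716 units/mL = 14.44489 mL/hr
Time remaining = 133.61 mL ÷ 14.44489 mL/hr = 9.249638 hr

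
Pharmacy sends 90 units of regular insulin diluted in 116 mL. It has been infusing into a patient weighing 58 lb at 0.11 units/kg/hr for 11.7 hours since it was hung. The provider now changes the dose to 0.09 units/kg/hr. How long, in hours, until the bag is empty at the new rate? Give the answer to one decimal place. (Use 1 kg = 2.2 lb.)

Initial rate:
Weight = 58 lb ÷ 2.2 lb/kg = 26.36364 kg
Dose = 0.11 units/kg/hr × 26.36364 kg = 2.9 units/hr
Concentration = 90 units ÷ 116 mL = 0.7758621 units/mL
Rate = 2.9 units/hr ÷ 0.7758621 units/mL = 3.737778 mL/hr
Volume infused so far = 3.737778 mL/hr × 11.7 hr = 43.732 mL
Volume remaining = 116 − 43.732 = 72.268 mL
New rate:
Dose = 0.09 units/kg/hr × 26.36364 kg = 2.372727 units/hr
Rate = 2.372727 units/hr ÷ 0.7758621 units/mL = 3.058182 mL/hr
Time remaining = 72.268 mL ÷ 3.058182 mL/hr = 23.63103 hr

23.6 hours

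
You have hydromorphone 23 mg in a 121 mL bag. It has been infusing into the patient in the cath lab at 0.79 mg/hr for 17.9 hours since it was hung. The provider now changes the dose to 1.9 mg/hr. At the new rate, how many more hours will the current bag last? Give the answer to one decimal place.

Initial rate:
Concentration = 23 mg ÷ 121 mL = 0.1900826 mg/mL
Rate = 0.79 mg/hr ÷ 0.1900826 mg/mL = 4.156087 mL/hr
Volume infused so far = 4.156087 mL/hr × 17.9 hr = 74.39396 mL
Volume remaining = 121 − 74.39396 = 46.60604 mL
New rate:
Rate = 1.9 mg/hr ÷ 0.1900826 mg/mL = 9.995652 mL/hr
Time remaining = 46.60604 mL ÷ 9.995652 mL/hr = 4.662632 hr

4.7 hours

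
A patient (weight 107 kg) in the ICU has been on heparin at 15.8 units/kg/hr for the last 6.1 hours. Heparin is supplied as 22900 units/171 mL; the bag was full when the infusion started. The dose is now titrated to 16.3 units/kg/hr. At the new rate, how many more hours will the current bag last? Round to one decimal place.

Initial rate:
Dose = 15.8 units/kg/hr × 107 kg = 1690.6 units/hr
Concentration = 22900 units ÷ 171 mL = 133.9181 units/mL
Rate = 1690.6 units/hr ÷ 133.9181 units/mL = 12.62413 mL/hr
Volume infused so far = 12.62413 mL/hr × 6.1 hr = 77.0072 mL
Volume remaining = 171 − 77.0072 = 93.9928 mL
New rate:
Dose = 16.3 units/kg/hr × 107 kg = 1744.1 units/hr
Rate = 1744.1 units/hr ÷ 133.9181 units/mL = 13.02363 mL/hr
Time remaining = 93.9928 mL ÷ 13.02363 mL/hr = 7.217098 hr

7.2 hours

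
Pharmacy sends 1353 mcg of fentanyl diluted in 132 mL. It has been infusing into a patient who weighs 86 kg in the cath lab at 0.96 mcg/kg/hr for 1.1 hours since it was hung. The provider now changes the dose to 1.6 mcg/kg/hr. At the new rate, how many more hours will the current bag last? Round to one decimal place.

Initial rate:
Dose = 0.96 mcg/kg/hr × 86 kg = 82.56 mcg/hr
Concentration = 1353 mcg ÷ 132 mL = 10.25 mcg/mL
Rate = 82.56 mcg/hr ÷ 10.25 mcg/mL = 8.054634 mL/hr
Volume infused so far = 8.054634 mL/hr × 1.1 hr = 8.860098 mL
Volume remaining = 132 − 8.860098 = 123.1399 mL
New rate:
Dose = 1.6 mcg/kg/hr × 86 kg = 137.6 mcg/hr
Rate = 137.6 mcg/hr ÷ 10.25 mcg/mL = 13.42439 mL/hr
Time remaining = 123.1399 mL ÷ 13.42439 mL/hr = 9.172849 hr

9.2 hours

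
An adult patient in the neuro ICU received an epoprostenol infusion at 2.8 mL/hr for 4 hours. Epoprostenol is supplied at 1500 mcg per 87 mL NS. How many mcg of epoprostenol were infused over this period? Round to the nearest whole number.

Concentration = 1500 mcg ÷ 87 mL = 17.24138 mcg/mL = 17241.38 ng/mL
Drug rate = 2.8 mL/hr × 17241.38 ng/mL = 48275.86 ng/hr
Total = 48275.86 ng/hr × 4 hr = 193103.4 ng = 193.1034 mcg

193 mcg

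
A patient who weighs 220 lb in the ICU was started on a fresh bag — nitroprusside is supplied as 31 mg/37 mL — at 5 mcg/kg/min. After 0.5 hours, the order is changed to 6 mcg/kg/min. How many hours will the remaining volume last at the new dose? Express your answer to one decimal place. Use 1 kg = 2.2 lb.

0.4 hours

Initial rate:
Weight = 220 lb ÷ 2.2 lb/kg = 100 kg
Dose = 5 mcg/kg/min × 100 kg = 500 mcg/min
500 mcg/min × 60 min/hr = 30000 mcg/hr
Concentration = 31 mg ÷ 37 mL = 0.8378378 mg/mL = 837.8378 mcg/mL
Rate = 30000 mcg/hr ÷ 837.8378 mcg/mL = 35.80645 mL/hr
Volume infused so far = 35.80645 mL/hr × 0.5 hr = 17.90323 mL
Volume remaining = 37 − 17.90323 = 19.09677 mL
New rate:
Dose = 6 mcg/kg/min × 100 kg = 600 mcg/min
600 mcg/min × 60 min/hr = 36000 mcg/hr
Rate = 36000 mcg/hr ÷ 837.8378 mcg/mL = 42.96774 mL/hr
Time remaining = 19.09677 mL ÷ 42.96774 mL/hr = 0.4444444 hr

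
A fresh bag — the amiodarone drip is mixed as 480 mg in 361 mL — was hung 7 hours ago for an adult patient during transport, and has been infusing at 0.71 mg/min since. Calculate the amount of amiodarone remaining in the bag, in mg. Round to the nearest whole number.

0.71 mg/min × 60 min/hr = 42.6 mg/hr
Concentration = 480 mg ÷ 361 mL = 1.32964 mg/mL
Rate = 42.6 mg/hr ÷ 1.32964 mg/mL = 32.03875 mL/hr
Volume infused = 32.03875 mL/hr × 7 hr = 224.2712 mL
Volume remaining = 361 − 224.2712 = 136.7288 mL
Drug remaining = 136.7288 mL × 1.32964 mg/mL = 181.8 mg

182 mg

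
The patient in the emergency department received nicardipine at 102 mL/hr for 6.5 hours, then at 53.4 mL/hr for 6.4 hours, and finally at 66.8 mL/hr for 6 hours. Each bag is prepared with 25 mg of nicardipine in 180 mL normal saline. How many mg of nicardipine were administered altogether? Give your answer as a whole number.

Concentration = 25 mg ÷ 180 mL = 0.1388889 mg/mL
Stage 1: 102 mL/hr × 6.5 hr = 663 mL → 663 mL × 0.1388889 mg/mL = 92.08333 mg
Stage 2: 53.4 mL/hr × 6.4 hr = 341.76 mL → 341.76 mL × 0.1388889 mg/mL = 47.46667 mg
Stage 3: 66.8 mL/hr × 6 hr = 400.8 mL → 400.8 mL × 0.1388889 mg/mL = 55.66667 mg
Total = 92.08333 + 47.46667 + 55.66667 = 195.2167 mg

195 mg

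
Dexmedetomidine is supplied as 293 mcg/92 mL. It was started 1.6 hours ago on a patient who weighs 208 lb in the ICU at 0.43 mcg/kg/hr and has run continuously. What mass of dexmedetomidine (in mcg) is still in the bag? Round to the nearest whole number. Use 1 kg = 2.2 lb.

Weight = 208 lb ÷ 2.2 lb/kg = 94.54545 kg
Dose = 0.43 mcg/kg/hr × 94.54545 kg = 40.65455 mcg/hr
Concentration = 293 mcg ÷ 92 mL = 3.184783 mcg/mL
Rate = 40.65455 mcg/hr ÷ 3.184783 mcg/mL = 12.76525 mL/hr
Volume infused = 12.76525 mL/hr × 1.6 hr = 20.4244 mL
Volume remaining = 92 − 20.4244 = 71.5756 mL
Drug remaining = 71.5756 mL × 3.184783 mcg/mL = 227.9527 mcg

228 mcg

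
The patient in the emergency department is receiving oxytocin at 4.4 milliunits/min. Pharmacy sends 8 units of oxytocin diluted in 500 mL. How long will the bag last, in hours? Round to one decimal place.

4.4 milliunits/min × 60 min/hr = 264 milliunits/hr
Concentration = 8 units ÷ 500 mL = 0.016 units/mL = 16 milliunits/mL
Rate = 264 milliunits/hr ÷ 16 milliunits/mL = 16.5 mL/hr
Duration = 500 mL ÷ 16.5 mL/hr = 30.30303 hr

30.3 hours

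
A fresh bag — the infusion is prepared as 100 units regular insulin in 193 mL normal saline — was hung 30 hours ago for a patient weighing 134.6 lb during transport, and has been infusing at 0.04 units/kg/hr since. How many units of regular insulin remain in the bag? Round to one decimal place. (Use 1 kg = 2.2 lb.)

26.6 units

Weight = 134.6 lb ÷ 2.2 lb/kg = 61.18182 kg
Dose = 0.04 units/kg/hr × 61.18182 kg = 2.447273 units/hr
Concentration = 100 units ÷ 193 mL = 0.5181347 units/mL
Rate = 2.447273 units/hr ÷ 0.5181347 units/mL = 4.723236 mL/hr
Volume infused = 4.723236 mL/hr × 30 hr = 141.6971 mL
Volume remaining = 193 − 141.6971 = 51.30291 mL
Drug remaining = 51.30291 mL × 0.5181347 units/mL = 26.58182 units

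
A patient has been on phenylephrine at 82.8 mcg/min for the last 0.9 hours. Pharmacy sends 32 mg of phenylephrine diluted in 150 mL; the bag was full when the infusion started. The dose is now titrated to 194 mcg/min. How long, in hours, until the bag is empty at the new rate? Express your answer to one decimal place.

Initial rate:
82.8 mcg/min × 60 min/hr = 4968 mcg/hr
Concentration = 32 mg ÷ 150 mL = 0.2133333 mg/mL = 213.3333 mcg/mL
Rate = 4968 mcg/hr ÷ 213.3333 mcg/mL = 23.2875 mL/hr
Volume infused so far = 23.2875 mL/hr × 0.9 hr = 20.95875 mL
Volume remaining = 150 − 20.95875 = 129.0412 mL
New rate:
194 mcg/min × 60 min/hr = 11640 mcg/hr
Rate = 11640 mcg/hr ÷ 213.3333 mcg/mL = 54.5625 mL/hr
Time remaining = 129.0412 mL ÷ 54.5625 mL/hr = 2.365017 hr

2.4 hours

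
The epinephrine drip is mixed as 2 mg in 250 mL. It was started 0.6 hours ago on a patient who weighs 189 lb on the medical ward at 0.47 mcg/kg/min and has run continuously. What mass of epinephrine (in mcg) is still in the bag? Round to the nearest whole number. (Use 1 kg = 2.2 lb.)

546 mcg

Weight = 189 lb ÷ 2.2 lb/kg = 85.90909 kg
Dose = 0.47 mcg/kg/min × 85.90909 kg = 40.37727 mcg/min
40.37727 mcg/min × 60 min/hr = 2422.636 mcg/hr
Concentration = 2 mg ÷ 250 mL = 0.008 mg/mL = 8 mcg/mL
Rate = 2422.636 mcg/hr ÷ 8 mcg/mL = 302.8295 mL/hr
Volume infused = 302.8295 mL/hr × 0.6 hr = 181.6977 mL
Volume remaining = 250 − 181.6977 = 68.30227 mL
Drug remaining = 68.30227 mL × 8 mcg/mL = 546.4182 mcg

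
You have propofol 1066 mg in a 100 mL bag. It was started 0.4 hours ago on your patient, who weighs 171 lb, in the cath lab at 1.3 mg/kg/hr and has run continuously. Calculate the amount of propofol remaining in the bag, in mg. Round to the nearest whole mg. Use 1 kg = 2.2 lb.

1026 mg

Weight = 171 lb ÷ 2.2 lb/kg = 77.72727 kg
Dose = 1.3 mg/kg/hr × 77.72727 kg = 101.0455 mg/hr
Concentration = 1066 mg ÷ 100 mL = 10.66 mg/mL
Rate = 101.0455 mg/hr ÷ 10.66 mg/mL = 9.478936 mL/hr
Volume infused = 9.478936 mL/hr × 0.4 hr = 3.791574 mL
Volume remaining = 100 − 3.791574 = 96.20843 mL
Drug remaining = 96.20843 mL × 10.66 mg/mL = 1025.582 mg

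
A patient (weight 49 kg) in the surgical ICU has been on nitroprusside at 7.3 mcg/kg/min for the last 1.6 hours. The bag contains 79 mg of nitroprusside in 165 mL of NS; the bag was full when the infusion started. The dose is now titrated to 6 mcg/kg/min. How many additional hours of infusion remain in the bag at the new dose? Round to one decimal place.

Initial rate:
Dose = 7.3 mcg/kg/min × 49 kg = 357.7 mcg/min
357.7 mcg/min × 60 min/hr = 21462 mcg/hr
Concentration = 79 mg ÷ 165 mL = 0.4787879 mg/mL = 478.7879 mcg/mL
Rate = 21462 mcg/hr ÷ 478.7879 mcg/mL = 44.8257 mL/hr
Volume infused so far = 44.8257 mL/hr × 1.6 hr = 71.72111 mL
Volume remaining = 165 − 71.72111 = 93.27889 mL
New rate:
Dose = 6 mcg/kg/min × 49 kg = 294 mcg/min
294 mcg/min × 60 min/hr = 17640 mcg/hr
Rate = 17640 mcg/hr ÷ 478.7879 mcg/mL = 36.84304 mL/hr
Time remaining = 93.27889 mL ÷ 36.84304 mL/hr = 2.531791 hr

2.5 hours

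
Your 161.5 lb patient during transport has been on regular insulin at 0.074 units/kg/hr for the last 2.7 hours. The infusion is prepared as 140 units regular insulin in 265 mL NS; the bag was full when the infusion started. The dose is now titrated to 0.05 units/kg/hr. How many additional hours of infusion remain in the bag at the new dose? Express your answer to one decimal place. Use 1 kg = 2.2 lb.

34.1 hours

Initial rate:
Weight = 161.5 lb ÷ 2.2 lb/kg = 73.40909 kg
Dose = 0.074 units/kg/hr × 73.40909 kg = 5.432273 units/hr
Concentration = 140 units ÷ 265 mL = 0.5283019 units/mL
Rate = 5.432273 units/hr ÷ 0.5283019 units/mL = 10.28252 mL/hr
Volume infused so far = 10.28252 mL/hr × 2.7 hr = 27.76279 mL
Volume remaining = 265 − 27.76279 = 237.2372 mL
New rate:
Dose = 0.05 units/kg/hr × 73.40909 kg = 3.670455 units/hr
Rate = 3.670455 units/hr ÷ 0.5283019 units/mL = 6.947646 mL/hr
Time remaining = 237.2372 mL ÷ 6.947646 mL/hr = 34.14641 hr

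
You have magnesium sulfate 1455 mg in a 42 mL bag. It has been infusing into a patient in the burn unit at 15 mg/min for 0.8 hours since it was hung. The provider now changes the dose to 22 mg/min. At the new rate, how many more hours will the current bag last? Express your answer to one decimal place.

0.6 hours

Initial rate:
15 mg/min × 60 min/hr = 900 mg/hr
Concentration = 1455 mg ÷ 42 mL = 34.64286 mg/mL
Rate = 900 mg/hr ÷ 34.64286 mg/mL = 25.97938 mL/hr
Volume infused so far = 25.97938 mL/hr × 0.8 hr = 20.78351 mL
Volume remaining = 42 − 20.78351 = 21.21649 mL
New rate:
22 mg/min × 60 min/hr = 1320 mg/hr
Rate = 1320 mg/hr ÷ 34.64286 mg/mL = 38.10309 mL/hr
Time remaining = 21.21649 mL ÷ 38.10309 mL/hr = 0.5568182 hr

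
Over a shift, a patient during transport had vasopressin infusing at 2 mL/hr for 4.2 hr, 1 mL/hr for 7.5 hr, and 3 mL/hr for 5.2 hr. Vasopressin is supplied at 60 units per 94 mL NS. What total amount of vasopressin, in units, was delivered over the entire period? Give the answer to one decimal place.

Concentration = 60 units ÷ 94 mL = 0.6382979 units/mL
Stage 1: 2 mL/hr × 4.2 hr = 8.4 mL → 8.4 mL × 0.6382979 units/mL = 5.361702 units
Stage 2: 1 mL/hr × 7.5 hr = 7.5 mL → 7.5 mL × 0.6382979 units/mL = 4.787234 units
Stage 3: 3 mL/hr × 5.2 hr = 15.6 mL → 15.6 mL × 0.6382979 units/mL = 9.957447 units
Total = 5.361702 + 4.787234 + 9.957447 = 20.10638 units

20.1 units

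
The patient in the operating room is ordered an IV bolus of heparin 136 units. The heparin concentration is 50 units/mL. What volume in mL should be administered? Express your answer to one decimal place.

2.7 mL

Volume = 136 units ÷ 50 units/mL = 2.72 mL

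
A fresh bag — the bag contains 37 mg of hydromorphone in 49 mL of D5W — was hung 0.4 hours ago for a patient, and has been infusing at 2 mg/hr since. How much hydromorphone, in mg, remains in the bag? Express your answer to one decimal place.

36.2 mg

Concentration = 37 mg ÷ 49 mL = 0.755102 mg/mL
Rate = 2 mg/hr ÷ 0.755102 mg/mL = 2.648649 mL/hr
Volume infused = 2.648649 mL/hr × 0.4 hr = 1.059459 mL
Volume remaining = 49 − 1.059459 = 47.94054 mL
Drug remaining = 47.94054 mL × 0.755102 mg/mL = 36.2 mg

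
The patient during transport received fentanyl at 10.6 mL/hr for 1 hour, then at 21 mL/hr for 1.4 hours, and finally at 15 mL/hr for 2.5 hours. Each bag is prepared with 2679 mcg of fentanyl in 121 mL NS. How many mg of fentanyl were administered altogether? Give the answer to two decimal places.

Concentration = 2679 mcg ÷ 121 mL = 22.1405 mcg/mL
Stage 1: 10.6 mL/hr × 1 hr = 10.6 mL → 10.6 mL × 22.1405 mcg/mL = 234.6893 mcg
Stage 2: 21 mL/hr × 1.4 hr = 29.4 mL → 29.4 mL × 22.1405 mcg/mL = 650.9306 mcg
Stage 3: 15 mL/hr × 2.5 hr = 37.5 mL → 37.5 mL × 22.1405 mcg/mL = 830.2686 mcg
Total = 234.6893 + 650.9306 + 830.2686 = 1715.888 mcg = 1.715888 mg

1.72 mg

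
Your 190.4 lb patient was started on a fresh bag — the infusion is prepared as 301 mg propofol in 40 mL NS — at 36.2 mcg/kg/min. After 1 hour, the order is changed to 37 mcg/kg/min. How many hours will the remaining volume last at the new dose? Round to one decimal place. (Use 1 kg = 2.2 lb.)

0.6 hours

Initial rate:
Weight = 190.4 lb ÷ 2.2 lb/kg = 86.54545 kg
Dose = 36.2 mcg/kg/min × 86.54545 kg = 3132.945 mcg/min
3132.945 mcg/min × 60 min/hr = 187976.7 mcg/hr
Concentration = 301 mg ÷ 40 mL = 7.525 mg/mL = 7525 mcg/mL
Rate = 187976.7 mcg/hr ÷ 7525 mcg/mL = 24.9803 mL/hr
Volume infused so far = 24.9803 mL/hr × 1 hr = 24.9803 mL
Volume remaining = 40 − 24.9803 = 15.0197 mL
New rate:
Dose = 37 mcg/kg/min × 86.54545 kg = 3202.182 mcg/min
3202.182 mcg/min × 60 min/hr = 192130.9 mcg/hr
Rate = 192130.9 mcg/hr ÷ 7525 mcg/mL = 25.53235 mL/hr
Time remaining = 15.0197 mL ÷ 25.53235 mL/hr = 0.5882618 hr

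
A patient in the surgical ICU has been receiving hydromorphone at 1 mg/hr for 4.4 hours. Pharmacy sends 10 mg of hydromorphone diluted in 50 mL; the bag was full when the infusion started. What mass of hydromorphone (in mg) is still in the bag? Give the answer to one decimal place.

Concentration = 10 mg ÷ 50 mL = 0.2 mg/mL
Rate = 1 mg/hr ÷ 0.2 mg/mL = 5 mL/hr
Volume infused = 5 mL/hr × 4.4 hr = 22 mL
Volume remaining = 50 − 22 = 28 mL
Drug remaining = 28 mL × 0.2 mg/mL = 5.6 mg

5.6 mg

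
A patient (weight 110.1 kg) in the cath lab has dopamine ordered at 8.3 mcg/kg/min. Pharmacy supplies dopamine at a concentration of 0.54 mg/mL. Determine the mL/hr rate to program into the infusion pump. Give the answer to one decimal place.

101.5 mL/hr

Dose = 8.3 mcg/kg/min × 110.1 kg = 913.83 mcg/min
913.83 mcg/min × 60 min/hr = 54829.8 mcg/hr
Concentration = 0.54 mg/mL = 540 mcg/mL
Rate = 54829.8 mcg/hr ÷ 540 mcg/mL = 101.5367 mL/hr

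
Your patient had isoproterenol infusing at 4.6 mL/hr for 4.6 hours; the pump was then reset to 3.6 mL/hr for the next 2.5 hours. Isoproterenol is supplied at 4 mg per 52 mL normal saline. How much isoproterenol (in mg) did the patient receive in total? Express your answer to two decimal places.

2.32 mg

Concentration = 4 mg ÷ 52 mL = 0.07692308 mg/mL
Stage 1: 4.6 mL/hr × 4.6 hr = 21.16 mL → 21.16 mL × 0.07692308 mg/mL = 1.627692 mg
Stage 2: 3.6 mL/hr × 2.5 hr = 9 mL → 9 mL × 0.07692308 mg/mL = 0.6923077 mg
Total = 1.627692 + 0.6923077 = 2.32 mg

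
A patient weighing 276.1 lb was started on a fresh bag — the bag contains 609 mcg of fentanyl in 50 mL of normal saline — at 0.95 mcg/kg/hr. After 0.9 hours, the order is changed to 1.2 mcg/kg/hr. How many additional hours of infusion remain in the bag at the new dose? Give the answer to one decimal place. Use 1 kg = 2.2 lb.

3.3 hours

Initial rate:
Weight = 276.1 lb ÷ 2.2 lb/kg = 125.5 kg
Dose = 0.95 mcg/kg/hr × 125.5 kg = 119.225 mcg/hr
Concentration = 609 mcg ÷ 50 mL = 12.18 mcg/mL
Rate = 119.225 mcg/hr ÷ 12.18 mcg/mL = 9.788588 mL/hr
Volume infused so far = 9.788588 mL/hr × 0.9 hr = 8.809729 mL
Volume remaining = 50 − 8.809729 = 41.19027 mL
New rate:
Dose = 1.2 mcg/kg/hr × 125.5 kg = 150.6 mcg/hr
Rate = 150.6 mcg/hr ÷ 12.18 mcg/mL = 12.36453 mL/hr
Time remaining = 41.19027 mL ÷ 12.36453 mL/hr = 3.331325 hr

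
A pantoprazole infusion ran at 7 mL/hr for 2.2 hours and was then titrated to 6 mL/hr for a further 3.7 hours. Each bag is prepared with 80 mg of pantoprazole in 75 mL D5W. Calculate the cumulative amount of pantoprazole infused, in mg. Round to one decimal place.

Concentration = 80 mg ÷ 75 mL = 1.066667 mg/mL
Stage 1: 7 mL/hr × 2.2 hr = 15.4 mL → 15.4 mL × 1.066667 mg/mL = 16.42667 mg
Stage 2: 6 mL/hr × 3.7 hr = 22.2 mL → 22.2 mL × 1.066667 mg/mL = 23.68 mg
Total = 16.42667 + 23.68 = 40.10667 mg

40.1 mg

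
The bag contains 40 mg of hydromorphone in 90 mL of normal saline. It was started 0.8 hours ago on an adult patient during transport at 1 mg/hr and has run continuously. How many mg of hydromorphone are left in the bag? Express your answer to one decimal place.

Concentration = 40 mg ÷ 90 mL = 0.4444444 mg/mL
Rate = 1 mg/hr ÷ 0.4444444 mg/mL = 2.25 mL/hr
Volume infused = 2.25 mL/hr × 0.8 hr = 1.8 mL
Volume remaining = 90 − 1.8 = 88.2 mL
Drug remaining = 88.2 mL × 0.4444444 mg/mL = 39.2 mg

39.2 mg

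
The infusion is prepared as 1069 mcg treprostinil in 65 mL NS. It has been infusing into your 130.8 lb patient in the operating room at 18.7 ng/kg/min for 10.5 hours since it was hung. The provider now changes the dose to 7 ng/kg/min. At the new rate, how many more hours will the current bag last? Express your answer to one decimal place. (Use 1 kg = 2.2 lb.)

14.8 hours

Initial rate:
Weight = 130.8 lb ÷ 2.2 lb/kg = 59.45455 kg
Dose = 18.7 ng/kg/min × 59.45455 kg = 1111.8 ng/min
1111.8 ng/min × 60 min/hr = 66708 ng/hr
Concentration = 1069 mcg ÷ 65 mL = 16.44615 mcg/mL = 16446.15 ng/mL
Rate = 66708 ng/hr ÷ 16446.15 ng/mL = 4.056146 mL/hr
Volume infused so far = 4.056146 mL/hr × 10.5 hr = 42.58953 mL
Volume remaining = 65 − 42.58953 = 22.41047 mL
New rate:
Dose = 7 ng/kg/min × 59.45455 kg = 416.1818 ng/min
416.1818 ng/min × 60 min/hr = 24970.91 ng/hr
Rate = 24970.91 ng/hr ÷ 16446.15 ng/mL = 1.518343 mL/hr
Time remaining = 22.41047 mL ÷ 1.518343 mL/hr = 14.75982 hr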